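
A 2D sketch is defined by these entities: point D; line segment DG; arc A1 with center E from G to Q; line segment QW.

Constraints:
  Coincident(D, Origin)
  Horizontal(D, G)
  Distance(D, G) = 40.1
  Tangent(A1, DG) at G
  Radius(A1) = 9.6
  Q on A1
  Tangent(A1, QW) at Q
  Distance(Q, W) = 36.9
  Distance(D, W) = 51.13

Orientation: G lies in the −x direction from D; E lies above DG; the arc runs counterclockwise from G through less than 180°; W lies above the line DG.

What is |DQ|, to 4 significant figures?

31.68

D is at the origin; D and G share the same y with |DG| = 40.1 and G on the −x side, so G = (-40.10, 0.000). The tangent condition forces EG to be normal to DG, so E = G + (0, 9.6) = (-40.10, 9.600). Since EQ ⟂ QW (tangency), |EW| = √(9.6² + 36.9²) = 38.13 regardless of where Q sits on A1. So W lies on both circle(D, 51.13) and circle(E, 38.13); the above-DG intersection is W = (-24.99, 44.61). Q is the foot of the tangent from W: Q = (-30.61, 8.137).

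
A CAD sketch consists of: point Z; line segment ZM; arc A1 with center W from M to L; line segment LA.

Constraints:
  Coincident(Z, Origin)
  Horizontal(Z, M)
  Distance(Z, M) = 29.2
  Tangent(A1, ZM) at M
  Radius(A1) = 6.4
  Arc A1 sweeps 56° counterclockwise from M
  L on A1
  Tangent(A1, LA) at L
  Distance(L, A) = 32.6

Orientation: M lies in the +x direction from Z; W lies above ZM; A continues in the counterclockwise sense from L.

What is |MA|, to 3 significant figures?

38.0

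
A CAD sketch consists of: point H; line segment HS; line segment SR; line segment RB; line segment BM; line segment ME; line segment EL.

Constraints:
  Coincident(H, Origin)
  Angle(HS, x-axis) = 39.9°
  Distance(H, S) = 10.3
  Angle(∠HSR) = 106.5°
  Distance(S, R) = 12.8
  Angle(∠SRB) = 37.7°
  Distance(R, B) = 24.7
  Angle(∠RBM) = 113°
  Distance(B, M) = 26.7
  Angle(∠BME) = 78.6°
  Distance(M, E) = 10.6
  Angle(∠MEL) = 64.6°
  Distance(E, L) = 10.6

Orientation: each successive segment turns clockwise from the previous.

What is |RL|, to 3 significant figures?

31.8

H is at the origin; HS runs at 39.9° with length 10.3, so S = (7.90, 6.61). ∠HSR = 106.5° gives SR at -33.6° from the x-axis; with |SR| = 12.8, R = (18.6, -0.476). ∠SRB = 37.7° gives RB at -176° from the x-axis; with |RB| = 24.7, B = (-6.07, -2.24). ∠RBM = 113.0° gives BM at 117° from the x-axis; with |BM| = 26.7, M = (-18.2, 21.5). ∠BME = 78.6° gives ME at 15.7° from the x-axis; with |ME| = 10.6, E = (-8.03, 24.4). ∠MEL = 64.6° gives EL at -99.7° from the x-axis; with |EL| = 10.6, L = (-9.82, 13.9). Then |RL| = |L − R| = 31.8.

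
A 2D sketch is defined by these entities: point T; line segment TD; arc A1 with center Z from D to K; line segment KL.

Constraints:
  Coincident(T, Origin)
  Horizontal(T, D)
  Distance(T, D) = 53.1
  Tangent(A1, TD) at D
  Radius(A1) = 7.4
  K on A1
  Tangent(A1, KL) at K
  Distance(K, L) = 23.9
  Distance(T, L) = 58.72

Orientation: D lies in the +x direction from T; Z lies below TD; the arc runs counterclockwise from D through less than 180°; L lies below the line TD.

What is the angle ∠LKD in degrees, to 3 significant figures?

131°

T is at the origin; TD is horizontal with |TD| = 53.1 and D on the +x side, so D = (53.1, 0.00). Tangency of A1 to TD means the radius ZD is perpendicular to TD, so Z = D + (0, -7.4) = (53.1, -7.40). Since ZK ⟂ KL (tangency), |ZL| = √(7.4² + 23.9²) = 25.0 regardless of where K sits on A1. So L lies on both circle(T, 58.72) and circle(Z, 25.0); the below-TD intersection is L = (49.2, -32.1). K is the foot of the tangent from L: K = (45.8, -8.45).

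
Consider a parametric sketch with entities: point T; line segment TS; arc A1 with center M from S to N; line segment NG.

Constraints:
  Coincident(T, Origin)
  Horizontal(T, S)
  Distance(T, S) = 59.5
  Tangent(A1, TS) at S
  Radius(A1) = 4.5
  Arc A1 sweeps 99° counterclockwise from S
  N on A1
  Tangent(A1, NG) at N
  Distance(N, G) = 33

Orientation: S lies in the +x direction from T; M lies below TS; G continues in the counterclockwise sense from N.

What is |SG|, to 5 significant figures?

37.804

T is at the origin; TS is horizontal with |TS| = 59.5 and S on the +x side, so S = (59.500, 0.0000). A1 meets TS tangentially, so MS is at right angles to TS, so M = S + (0, -4.5) = (59.500, -4.5000). On A1, S sits at bearing 90° from M; a 99° counterclockwise sweep puts N at bearing 189°, so N = M + 4.5·(cos 189°, sin 189°) = (55.055, -5.2040). The tangent condition forces MN to be normal to NG, so NG runs along (−sin 189°, cos 189°); with |NG| = 33.0, G = (60.218, -37.798). Then |SG| = |G − S| = 37.804.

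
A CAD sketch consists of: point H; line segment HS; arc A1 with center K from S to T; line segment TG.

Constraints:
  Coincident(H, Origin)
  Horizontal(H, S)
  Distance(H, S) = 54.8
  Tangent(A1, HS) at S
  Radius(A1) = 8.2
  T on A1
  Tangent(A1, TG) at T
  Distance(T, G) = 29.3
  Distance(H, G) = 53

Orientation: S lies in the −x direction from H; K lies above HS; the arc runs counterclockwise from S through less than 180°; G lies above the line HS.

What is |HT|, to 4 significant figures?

47.25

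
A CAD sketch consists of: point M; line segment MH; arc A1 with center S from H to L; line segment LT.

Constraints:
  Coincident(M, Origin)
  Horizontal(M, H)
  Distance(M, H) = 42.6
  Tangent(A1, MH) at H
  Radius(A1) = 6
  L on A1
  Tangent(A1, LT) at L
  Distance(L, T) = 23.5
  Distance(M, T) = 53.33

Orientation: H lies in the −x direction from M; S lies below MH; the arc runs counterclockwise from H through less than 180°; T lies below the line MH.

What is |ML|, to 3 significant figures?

49.0

M is at the origin; MH is horizontal with |MH| = 42.6 and H on the −x side, so H = (-42.6, 0.00). The tangent condition forces SH to be normal to MH, so S = H + (0, -6) = (-42.6, -6.00). Since SL ⟂ LT (tangency), |ST| = √(6.0² + 23.5²) = 24.3 regardless of where L sits on A1. So T lies on both circle(M, 53.33) and circle(S, 24.3); the below-MH intersection is T = (-43.9, -30.2). L is the foot of the tangent from T: L = (-48.5, -7.16).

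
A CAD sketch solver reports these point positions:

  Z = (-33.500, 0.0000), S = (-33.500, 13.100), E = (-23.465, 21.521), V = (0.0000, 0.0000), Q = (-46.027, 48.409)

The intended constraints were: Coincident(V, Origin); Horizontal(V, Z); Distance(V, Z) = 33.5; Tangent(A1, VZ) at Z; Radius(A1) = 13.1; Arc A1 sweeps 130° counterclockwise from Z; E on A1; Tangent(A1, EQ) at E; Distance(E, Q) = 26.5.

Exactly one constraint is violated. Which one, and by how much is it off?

Distance(E, Q) = 26.5 — off by 8.60.

V = (0.00, 0.00) ✓; V.y = 0.00, Z.y = 0.00 ✓; |VZ| = 33.50 ✓; ∠(SZ, ZV) = 90.00° ✓; |SZ| = 13.10 ✓; bearing(S→E) − bearing(S→Z) = 130.0° ✓; |SE| = 13.10 ✓; ∠(SE, EQ) = 90.00° ✓; |EQ| = 35.10 ✗.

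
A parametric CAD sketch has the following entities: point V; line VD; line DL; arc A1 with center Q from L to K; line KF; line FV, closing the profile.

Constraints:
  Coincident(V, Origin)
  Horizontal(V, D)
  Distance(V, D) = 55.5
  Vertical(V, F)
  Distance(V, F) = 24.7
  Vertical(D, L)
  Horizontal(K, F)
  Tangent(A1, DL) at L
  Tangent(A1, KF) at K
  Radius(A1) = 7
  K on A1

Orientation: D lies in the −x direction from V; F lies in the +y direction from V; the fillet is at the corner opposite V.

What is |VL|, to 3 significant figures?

58.3

V is at the origin; VD is horizontal with |VD| = 55.5 and D on the −x side, so D = (-55.5, 0.00). V and F share the same x with |VF| = 24.7 and F on the +y side, so F = (0.00, 24.7). The virtual corner opposite V is at (-55.5, 24.7). A1 meets DL tangentially, so QL is at right angles to DL and since A1 is tangent to KF there, QK ⟂ KF, with radius 7.0, so the center Q sits 7.0 in from both sides at Q = (-48.5, 17.7). That places the tangent points at L = (-55.5, 17.7) on DL and K = (-48.5, 24.7) on KF. Then |VL| = |L − V| = 58.3.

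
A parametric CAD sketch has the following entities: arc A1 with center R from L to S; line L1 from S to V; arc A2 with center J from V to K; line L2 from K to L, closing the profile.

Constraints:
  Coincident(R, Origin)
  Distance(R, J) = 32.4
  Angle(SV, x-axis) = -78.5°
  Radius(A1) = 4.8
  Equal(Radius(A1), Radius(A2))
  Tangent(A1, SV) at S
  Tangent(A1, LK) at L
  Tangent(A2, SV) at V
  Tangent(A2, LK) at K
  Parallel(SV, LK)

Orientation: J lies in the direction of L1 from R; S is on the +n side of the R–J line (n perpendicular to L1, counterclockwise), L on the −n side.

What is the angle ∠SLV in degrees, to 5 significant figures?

73.496°

The slot axis is L1's direction at -78.5°, so u = (cos -78.5°, sin -78.5°) = (0.19937, -0.97992) and n = (−sin -78.5°, cos -78.5°) = (0.97992, 0.19937). R is at the origin and J lies 32.4 along u from R, so J = 32.4·u = (6.4595, -31.750). Tangency of A1 to both parallel lines with radius 4.8 puts S and L at R ± 4.8·n: S = (4.7036, 0.95697), L = (-4.7036, -0.95697). Equal radii place V and K the same way about J: V = J + 4.8·n = (11.163, -30.793), K = J − 4.8·n = (1.7559, -32.707). Then cos ∠SLV = LS·LV / (|LS||LV|), giving 73.496°.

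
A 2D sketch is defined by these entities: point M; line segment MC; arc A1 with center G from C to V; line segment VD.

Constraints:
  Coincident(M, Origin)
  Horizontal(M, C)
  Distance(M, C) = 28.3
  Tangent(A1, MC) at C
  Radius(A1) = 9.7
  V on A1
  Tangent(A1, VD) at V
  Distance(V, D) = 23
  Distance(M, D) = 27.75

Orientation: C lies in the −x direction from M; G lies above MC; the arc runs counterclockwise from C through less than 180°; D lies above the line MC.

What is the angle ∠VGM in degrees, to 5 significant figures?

7.1881°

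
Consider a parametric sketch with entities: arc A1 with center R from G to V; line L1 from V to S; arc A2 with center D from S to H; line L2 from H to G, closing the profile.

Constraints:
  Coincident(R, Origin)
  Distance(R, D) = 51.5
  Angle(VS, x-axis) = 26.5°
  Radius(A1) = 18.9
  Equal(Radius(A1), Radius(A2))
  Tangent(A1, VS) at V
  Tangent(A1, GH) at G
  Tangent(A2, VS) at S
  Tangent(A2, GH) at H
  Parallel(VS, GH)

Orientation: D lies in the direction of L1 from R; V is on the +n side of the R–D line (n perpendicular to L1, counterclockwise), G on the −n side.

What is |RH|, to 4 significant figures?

54.86

The slot axis is L1's direction at 26.5°, so u = (cos 26.5°, sin 26.5°) = (0.8949, 0.4462) and n = (−sin 26.5°, cos 26.5°) = (-0.4462, 0.8949). R is at the origin and D lies 51.5 along u from R, so D = 51.5·u = (46.09, 22.98). Tangency of A1 to both parallel lines with radius 18.9 puts V and G at R ± 18.9·n: V = (-8.433, 16.91), G = (8.433, -16.91). Equal radii place S and H the same way about D: S = D + 18.9·n = (37.66, 39.89), H = D − 18.9·n = (54.52, 6.065). Then |RH| = |H − R| = 54.86.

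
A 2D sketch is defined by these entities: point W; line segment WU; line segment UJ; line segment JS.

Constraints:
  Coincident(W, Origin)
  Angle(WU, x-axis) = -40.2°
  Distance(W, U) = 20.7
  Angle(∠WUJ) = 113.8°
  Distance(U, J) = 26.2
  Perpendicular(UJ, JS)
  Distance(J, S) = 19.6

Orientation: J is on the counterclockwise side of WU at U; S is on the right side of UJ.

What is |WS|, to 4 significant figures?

51.76

∠WUJ = 113.8°, so UJ runs at -40.2° + (180° − 113.8°) = 26.00° from the x-axis; with |UJ| = 26.2, J = U + 26.2·(cos 26.00°, sin 26.00°) = (39.36, -1.876). The perpendicularity gives JS at right angles to UJ; with |JS| = 19.6 on the right of UJ, S = J + 19.6·(0.4384, -0.8988) = (47.95, -19.49). Then |WS| = |S − W| = 51.76.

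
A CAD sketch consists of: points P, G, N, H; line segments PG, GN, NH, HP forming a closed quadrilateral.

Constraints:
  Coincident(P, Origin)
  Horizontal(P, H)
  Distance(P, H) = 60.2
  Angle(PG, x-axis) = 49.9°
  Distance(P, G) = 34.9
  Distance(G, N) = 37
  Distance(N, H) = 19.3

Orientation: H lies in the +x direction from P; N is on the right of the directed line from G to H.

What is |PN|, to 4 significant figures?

41.86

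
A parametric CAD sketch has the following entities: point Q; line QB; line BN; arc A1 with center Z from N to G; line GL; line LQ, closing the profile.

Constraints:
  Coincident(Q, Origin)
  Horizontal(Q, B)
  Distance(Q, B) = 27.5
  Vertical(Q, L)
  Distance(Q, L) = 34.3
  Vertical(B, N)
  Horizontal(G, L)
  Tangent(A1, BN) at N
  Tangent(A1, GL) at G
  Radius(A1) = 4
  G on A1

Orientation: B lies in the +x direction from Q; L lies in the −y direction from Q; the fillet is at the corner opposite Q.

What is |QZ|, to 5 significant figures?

38.345

Q is at the origin; Q and B share the same y with |QB| = 27.5 and B on the +x side, so B = (27.500, 0.0000). Q and L share the same x with |QL| = 34.3 and L on the −y side, so L = (0.0000, -34.300). The virtual corner opposite Q is at (27.500, -34.300). The tangent condition forces ZN to be normal to BN and the tangent condition forces ZG to be normal to GL, with radius 4.0, so the center Z sits 4.0 in from both sides at Z = (23.500, -30.300). Then |QZ| = |Z − Q| = 38.345.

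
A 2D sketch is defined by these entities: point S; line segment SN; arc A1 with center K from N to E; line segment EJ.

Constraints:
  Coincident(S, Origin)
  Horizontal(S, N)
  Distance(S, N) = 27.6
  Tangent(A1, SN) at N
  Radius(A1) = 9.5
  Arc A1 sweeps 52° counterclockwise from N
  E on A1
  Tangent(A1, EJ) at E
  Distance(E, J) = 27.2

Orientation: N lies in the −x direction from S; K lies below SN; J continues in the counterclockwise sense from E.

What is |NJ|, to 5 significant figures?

34.878

S is at the origin; S and N share the same y with |SN| = 27.6 and N on the −x side, so N = (-27.600, 0.0000). The tangent condition forces KN to be normal to SN, so K = N + (0, -9.5) = (-27.600, -9.5000). On A1, N sits at bearing 90° from K; a 52° counterclockwise sweep puts E at bearing 142°, so E = K + 9.5·(cos 142°, sin 142°) = (-35.086, -3.6512). Since A1 is tangent to EJ there, KE ⟂ EJ, so EJ runs along (−sin 142°, cos 142°); with |EJ| = 27.2, J = (-51.832, -25.085). Then |NJ| = |J − N| = 34.878.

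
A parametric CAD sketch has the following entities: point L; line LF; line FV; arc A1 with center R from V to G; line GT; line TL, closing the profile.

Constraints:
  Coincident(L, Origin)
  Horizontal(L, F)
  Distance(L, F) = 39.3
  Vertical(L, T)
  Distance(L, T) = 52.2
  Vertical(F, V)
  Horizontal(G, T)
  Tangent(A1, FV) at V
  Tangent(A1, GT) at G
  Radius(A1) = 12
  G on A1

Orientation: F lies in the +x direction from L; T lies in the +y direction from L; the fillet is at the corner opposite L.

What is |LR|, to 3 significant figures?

48.6

L is at the origin; L and F share the same y with |LF| = 39.3 and F on the +x side, so F = (39.3, 0.00). L and T share the same x with |LT| = 52.2 and T on the +y side, so T = (0.00, 52.2). The virtual corner opposite L is at (39.3, 52.2). The tangent condition forces RV to be normal to FV and tangency of A1 to GT means the radius RG is perpendicular to GT, with radius 12.0, so the center R sits 12.0 in from both sides at R = (27.3, 40.2). Then |LR| = |R − L| = 48.6.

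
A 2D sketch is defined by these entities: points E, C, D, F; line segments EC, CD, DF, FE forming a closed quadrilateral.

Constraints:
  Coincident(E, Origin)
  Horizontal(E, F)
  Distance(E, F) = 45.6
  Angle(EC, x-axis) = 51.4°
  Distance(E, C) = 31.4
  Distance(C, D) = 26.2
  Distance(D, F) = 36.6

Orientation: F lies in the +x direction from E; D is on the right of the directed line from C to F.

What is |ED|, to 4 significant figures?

9.023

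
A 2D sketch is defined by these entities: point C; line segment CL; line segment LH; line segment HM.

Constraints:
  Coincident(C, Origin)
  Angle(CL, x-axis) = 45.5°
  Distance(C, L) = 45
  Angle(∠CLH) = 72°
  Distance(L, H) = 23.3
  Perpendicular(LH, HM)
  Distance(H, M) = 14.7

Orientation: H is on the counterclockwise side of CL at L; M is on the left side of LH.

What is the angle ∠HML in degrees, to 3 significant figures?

57.8°

C is at the origin; CL runs at 45.5° with length 45.0, so L = 45.0·(cos 45.5°, sin 45.5°) = (31.5, 32.1). ∠CLH = 72.0°, so LH runs at 45.5° + (180° − 72.0°) = 154° from the x-axis; with |LH| = 23.3, H = L + 23.3·(cos 154°, sin 154°) = (10.7, 42.5). LH ⟂ HM; with |HM| = 14.7 on the left of LH, M = H + 14.7·(-0.446, -0.895) = (4.13, 29.3). Then cos ∠HML = MH·ML / (|MH||ML|), giving 57.8°.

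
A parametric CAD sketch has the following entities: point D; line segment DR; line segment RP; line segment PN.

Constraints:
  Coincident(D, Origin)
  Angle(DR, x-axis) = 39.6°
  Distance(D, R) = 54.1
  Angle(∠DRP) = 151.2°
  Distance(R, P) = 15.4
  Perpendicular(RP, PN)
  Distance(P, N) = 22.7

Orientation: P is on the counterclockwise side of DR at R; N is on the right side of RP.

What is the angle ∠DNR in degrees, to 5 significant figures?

18.022°

D is at the origin; DR runs at 39.6° with length 54.1, so R = 54.1·(cos 39.6°, sin 39.6°) = (41.685, 34.485). ∠DRP = 151.2°, so RP runs at 39.6° + (180° − 151.2°) = 68.400° from the x-axis; with |RP| = 15.4, P = R + 15.4·(cos 68.400°, sin 68.400°) = (47.354, 48.803). The perpendicularity gives PN at right angles to RP; with |PN| = 22.7 on the right of RP, N = P + 22.7·(0.92978, -0.36812) = (68.460, 40.447). Then cos ∠DNR = ND·NR / (|ND||NR|), giving 18.022°.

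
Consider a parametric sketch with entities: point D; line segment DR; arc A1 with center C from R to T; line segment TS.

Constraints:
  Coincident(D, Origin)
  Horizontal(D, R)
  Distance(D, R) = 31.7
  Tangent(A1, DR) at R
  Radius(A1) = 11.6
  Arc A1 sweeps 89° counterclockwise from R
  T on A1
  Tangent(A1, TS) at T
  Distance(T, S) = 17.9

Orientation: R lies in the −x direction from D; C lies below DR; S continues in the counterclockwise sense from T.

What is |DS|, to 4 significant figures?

52.54

D is at the origin; D and R share the same y with |DR| = 31.7 and R on the −x side, so R = (-31.70, 0.000). The tangent condition forces CR to be normal to DR, so C = R + (0, -11.6) = (-31.70, -11.60). On A1, R sits at bearing 90° from C; an 89° counterclockwise sweep puts T at bearing 179°, so T = C + 11.6·(cos 179°, sin 179°) = (-43.30, -11.40). A1 meets TS tangentially, so CT is at right angles to TS, so TS runs along (−sin 179°, cos 179°); with |TS| = 17.9, S = (-43.61, -29.29). Then |DS| = |S − D| = 52.54.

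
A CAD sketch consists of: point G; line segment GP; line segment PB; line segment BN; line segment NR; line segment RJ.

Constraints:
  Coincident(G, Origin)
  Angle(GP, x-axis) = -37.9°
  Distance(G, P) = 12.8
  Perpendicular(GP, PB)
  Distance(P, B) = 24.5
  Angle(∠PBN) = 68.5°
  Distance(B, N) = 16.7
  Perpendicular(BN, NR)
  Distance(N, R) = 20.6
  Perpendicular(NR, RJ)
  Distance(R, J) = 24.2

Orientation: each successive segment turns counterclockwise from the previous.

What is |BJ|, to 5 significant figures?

21.923

G is at the origin; GP runs at -37.9° with length 12.8, so P = (10.100, -7.8629). GP is perpendicular to PB, so PB runs at 52.100°; with |PB| = 24.5, B = (25.150, 11.470). ∠PBN = 68.5° gives BN at 163.60° from the x-axis; with |BN| = 16.7, N = (9.1297, 16.185). The perpendicularity gives NR at right angles to BN, so NR runs at -106.40°; with |NR| = 20.6, R = (3.3135, -3.5771). NR is perpendicular to RJ, so RJ runs at -16.400°; with |RJ| = 24.2, J = (26.529, -10.410). Then |BJ| = |J − B| = 21.923.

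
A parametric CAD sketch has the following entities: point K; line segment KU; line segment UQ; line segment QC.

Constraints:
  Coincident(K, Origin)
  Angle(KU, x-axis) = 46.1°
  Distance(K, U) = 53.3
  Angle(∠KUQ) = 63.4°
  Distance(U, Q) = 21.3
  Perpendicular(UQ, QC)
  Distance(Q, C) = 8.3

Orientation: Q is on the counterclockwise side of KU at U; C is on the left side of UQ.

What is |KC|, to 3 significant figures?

39.4

K is at the origin; KU runs at 46.1° with length 53.3, so U = 53.3·(cos 46.1°, sin 46.1°) = (37.0, 38.4). ∠KUQ = 63.4°, so UQ runs at 46.1° + (180° − 63.4°) = 163° from the x-axis; with |UQ| = 21.3, Q = U + 21.3·(cos 163°, sin 163°) = (16.6, 44.7). The perpendicularity gives QC at right angles to UQ; with |QC| = 8.3 on the left of UQ, C = Q + 8.3·(-0.297, -0.955) = (14.2, 36.8). Then |KC| = |C − K| = 39.4.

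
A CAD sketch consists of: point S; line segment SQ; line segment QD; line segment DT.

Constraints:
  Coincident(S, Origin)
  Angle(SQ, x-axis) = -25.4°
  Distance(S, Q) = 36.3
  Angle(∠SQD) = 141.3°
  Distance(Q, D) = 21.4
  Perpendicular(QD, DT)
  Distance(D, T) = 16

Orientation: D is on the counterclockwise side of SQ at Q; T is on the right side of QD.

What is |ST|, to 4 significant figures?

63.01

∠SQD = 141.3°, so QD runs at -25.4° + (180° − 141.3°) = 13.30° from the x-axis; with |QD| = 21.4, D = Q + 21.4·(cos 13.30°, sin 13.30°) = (53.62, -10.65). QD is perpendicular to DT; with |DT| = 16.0 on the right of QD, T = D + 16.0·(0.2300, -0.9732) = (57.30, -26.22). Then |ST| = |T − S| = 63.01.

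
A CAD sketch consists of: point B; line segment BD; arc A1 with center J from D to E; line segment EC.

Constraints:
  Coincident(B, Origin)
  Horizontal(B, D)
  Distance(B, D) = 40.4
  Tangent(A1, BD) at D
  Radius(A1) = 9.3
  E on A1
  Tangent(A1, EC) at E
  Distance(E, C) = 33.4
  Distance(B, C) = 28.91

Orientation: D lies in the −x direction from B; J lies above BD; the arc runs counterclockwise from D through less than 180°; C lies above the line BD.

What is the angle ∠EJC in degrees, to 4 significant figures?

74.44°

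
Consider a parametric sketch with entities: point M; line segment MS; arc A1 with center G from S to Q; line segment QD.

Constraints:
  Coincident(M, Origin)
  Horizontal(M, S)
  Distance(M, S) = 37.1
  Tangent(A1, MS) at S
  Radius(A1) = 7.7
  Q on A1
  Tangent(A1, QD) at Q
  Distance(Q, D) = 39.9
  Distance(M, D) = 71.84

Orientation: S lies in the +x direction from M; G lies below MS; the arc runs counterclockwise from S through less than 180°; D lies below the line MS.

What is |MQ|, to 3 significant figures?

33.9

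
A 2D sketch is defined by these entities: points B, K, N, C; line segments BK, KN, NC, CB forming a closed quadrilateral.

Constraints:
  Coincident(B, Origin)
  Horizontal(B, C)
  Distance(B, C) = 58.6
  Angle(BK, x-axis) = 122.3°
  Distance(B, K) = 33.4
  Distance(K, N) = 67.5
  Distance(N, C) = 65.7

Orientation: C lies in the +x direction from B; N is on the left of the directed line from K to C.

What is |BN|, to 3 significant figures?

74.6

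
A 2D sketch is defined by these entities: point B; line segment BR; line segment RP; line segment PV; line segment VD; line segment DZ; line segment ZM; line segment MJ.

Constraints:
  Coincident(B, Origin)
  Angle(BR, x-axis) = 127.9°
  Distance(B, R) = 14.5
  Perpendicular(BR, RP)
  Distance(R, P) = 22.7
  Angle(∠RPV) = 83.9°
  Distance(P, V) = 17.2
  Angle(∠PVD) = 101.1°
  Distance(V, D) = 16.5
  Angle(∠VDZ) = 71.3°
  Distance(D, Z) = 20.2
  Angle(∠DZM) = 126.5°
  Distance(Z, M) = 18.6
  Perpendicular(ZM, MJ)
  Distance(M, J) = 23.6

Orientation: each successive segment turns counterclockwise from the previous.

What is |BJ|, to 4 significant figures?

35.53

B is at the origin; BR runs at 127.9° with length 14.5, so R = (-8.907, 11.44). The perpendicularity gives RP at right angles to BR, so RP runs at -142.1°; with |RP| = 22.7, P = (-26.82, -2.503). ∠RPV = 83.9° gives PV at -46.00° from the x-axis; with |PV| = 17.2, V = (-14.87, -14.88). ∠PVD = 101.1° gives VD at 32.90° from the x-axis; with |VD| = 16.5, D = (-1.017, -5.913). ∠VDZ = 71.3° gives DZ at 141.6° from the x-axis; with |DZ| = 20.2, Z = (-16.85, 6.634). ∠DZM = 126.5° gives ZM at -164.9° from the x-axis; with |ZM| = 18.6, M = (-34.81, 1.789). The perpendicularity gives MJ at right angles to ZM, so MJ runs at -74.90°; with |MJ| = 23.6, J = (-28.66, -21.00). Then |BJ| = |J − B| = 35.53.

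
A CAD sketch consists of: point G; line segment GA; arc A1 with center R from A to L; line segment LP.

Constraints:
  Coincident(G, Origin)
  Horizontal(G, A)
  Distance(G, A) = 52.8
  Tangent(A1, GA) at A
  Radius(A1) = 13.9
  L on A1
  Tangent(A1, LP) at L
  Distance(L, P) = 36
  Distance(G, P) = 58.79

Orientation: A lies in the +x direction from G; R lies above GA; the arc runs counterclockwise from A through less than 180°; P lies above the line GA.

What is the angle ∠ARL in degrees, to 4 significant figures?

139.8°

Checks: |RL| = 13.90 ✓; ∠(RL, LP) = 90.00° ✓; |LP| = 36.00 ✓; |GP| = 58.79 ✓.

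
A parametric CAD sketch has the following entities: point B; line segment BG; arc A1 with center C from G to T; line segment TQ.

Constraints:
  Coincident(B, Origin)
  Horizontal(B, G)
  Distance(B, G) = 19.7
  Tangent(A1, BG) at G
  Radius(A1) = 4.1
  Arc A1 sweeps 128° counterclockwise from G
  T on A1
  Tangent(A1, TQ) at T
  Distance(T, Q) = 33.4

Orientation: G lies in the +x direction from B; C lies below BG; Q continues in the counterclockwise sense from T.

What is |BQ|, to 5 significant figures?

49.565

On A1, G sits at bearing 90° from C; a 128° counterclockwise sweep puts T at bearing 218°, so T = C + 4.1·(cos 218°, sin 218°) = (16.469, -6.6242). Tangency of A1 to TQ means the radius CT is perpendicular to TQ, so TQ runs along (−sin 218°, cos 218°); with |TQ| = 33.4, Q = (37.032, -32.944). Then |BQ| = |Q − B| = 49.565.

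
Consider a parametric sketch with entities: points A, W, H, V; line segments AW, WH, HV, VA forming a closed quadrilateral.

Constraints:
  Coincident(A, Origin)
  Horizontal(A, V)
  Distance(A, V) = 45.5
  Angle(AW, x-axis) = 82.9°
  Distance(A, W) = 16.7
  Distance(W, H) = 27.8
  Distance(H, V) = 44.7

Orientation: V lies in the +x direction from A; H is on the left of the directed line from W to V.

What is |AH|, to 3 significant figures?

42.6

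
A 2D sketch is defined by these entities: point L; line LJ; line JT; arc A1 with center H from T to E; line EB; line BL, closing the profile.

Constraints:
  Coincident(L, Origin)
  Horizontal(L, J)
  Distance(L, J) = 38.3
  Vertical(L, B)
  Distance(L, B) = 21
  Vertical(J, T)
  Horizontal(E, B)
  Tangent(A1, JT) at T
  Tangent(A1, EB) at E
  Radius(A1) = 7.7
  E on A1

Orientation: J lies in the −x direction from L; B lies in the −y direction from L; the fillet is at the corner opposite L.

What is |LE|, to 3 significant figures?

37.1

L is at the origin; L and J share the same y with |LJ| = 38.3 and J on the −x side, so J = (-38.3, 0.00). L and B share the same x with |LB| = 21.0 and B on the −y side, so B = (0.00, -21.0). The virtual corner opposite L is at (-38.3, -21.0). Tangency of A1 to JT means the radius HT is perpendicular to JT and since A1 is tangent to EB there, HE ⟂ EB, with radius 7.7, so the center H sits 7.7 in from both sides at H = (-30.6, -13.3). That places the tangent points at T = (-38.3, -13.3) on JT and E = (-30.6, -21.0) on EB. Then |LE| = |E − L| = 37.1.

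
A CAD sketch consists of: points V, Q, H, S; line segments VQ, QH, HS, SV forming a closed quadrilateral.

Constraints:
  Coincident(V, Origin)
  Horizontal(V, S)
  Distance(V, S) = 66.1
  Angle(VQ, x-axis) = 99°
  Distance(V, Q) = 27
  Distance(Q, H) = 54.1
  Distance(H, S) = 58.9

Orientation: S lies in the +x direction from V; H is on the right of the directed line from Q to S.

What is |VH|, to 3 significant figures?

27.8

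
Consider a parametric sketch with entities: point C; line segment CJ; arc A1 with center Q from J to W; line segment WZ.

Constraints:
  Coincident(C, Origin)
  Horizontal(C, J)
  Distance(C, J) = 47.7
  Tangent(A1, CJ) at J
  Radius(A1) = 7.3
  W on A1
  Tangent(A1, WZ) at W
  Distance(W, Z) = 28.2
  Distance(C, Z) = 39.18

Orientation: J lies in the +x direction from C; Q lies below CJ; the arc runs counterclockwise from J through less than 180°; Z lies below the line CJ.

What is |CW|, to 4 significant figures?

41.53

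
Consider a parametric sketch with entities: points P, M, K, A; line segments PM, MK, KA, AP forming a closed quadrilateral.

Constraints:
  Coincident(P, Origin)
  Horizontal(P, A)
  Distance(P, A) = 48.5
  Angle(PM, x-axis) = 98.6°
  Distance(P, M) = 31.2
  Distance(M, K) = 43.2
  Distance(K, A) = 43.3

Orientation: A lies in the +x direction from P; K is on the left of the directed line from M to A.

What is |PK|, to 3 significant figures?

55.9

P is at the origin; PA is horizontal with |PA| = 48.5 and A in +x, so A = (48.5, 0). PM runs at 98.6° with |PM| = 31.2, so M = (-4.67, 30.8). K is determined by |MK| = 43.2 and |KA| = 43.3 together: it lies at the intersection of circle(M, 43.2) and circle(A, 43.3). With |MA| = 61.5, the foot of the radical line on MA is 30.7 from M and the perpendicular offset is √(43.2² − 30.7²) = 30.4. Taking the left-of-MA solution: K = (37.1, 41.8).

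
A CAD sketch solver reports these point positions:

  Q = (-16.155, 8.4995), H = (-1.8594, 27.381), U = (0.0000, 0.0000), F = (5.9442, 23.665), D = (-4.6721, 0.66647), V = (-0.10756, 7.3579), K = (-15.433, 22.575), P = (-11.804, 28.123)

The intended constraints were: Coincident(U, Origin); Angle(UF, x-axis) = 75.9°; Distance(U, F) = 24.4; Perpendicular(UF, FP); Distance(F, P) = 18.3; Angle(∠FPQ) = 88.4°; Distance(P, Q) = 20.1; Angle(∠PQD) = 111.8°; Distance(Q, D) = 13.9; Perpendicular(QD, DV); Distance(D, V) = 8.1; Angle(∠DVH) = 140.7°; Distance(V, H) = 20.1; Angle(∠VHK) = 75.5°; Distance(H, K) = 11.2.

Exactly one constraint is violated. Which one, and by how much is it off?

Distance(H, K) = 11.2 — off by 3.20.

U = (0.00, 0.00) ✓; UF at 75.90° ✓; |UF| = 24.40 ✓; ∠(UF, FP) = 90.00° ✓; |FP| = 18.30 ✓; ∠FPQ = 88.40° ✓; |PQ| = 20.10 ✓; ∠PQD = 111.8° ✓; |QD| = 13.90 ✓; ∠(QD, DV) = 90.00° ✓; |DV| = 8.100 ✓; ∠DVH = 140.7° ✓; |VH| = 20.10 ✓; ∠VHK = 75.50° ✓; |HK| = 14.40 ✗.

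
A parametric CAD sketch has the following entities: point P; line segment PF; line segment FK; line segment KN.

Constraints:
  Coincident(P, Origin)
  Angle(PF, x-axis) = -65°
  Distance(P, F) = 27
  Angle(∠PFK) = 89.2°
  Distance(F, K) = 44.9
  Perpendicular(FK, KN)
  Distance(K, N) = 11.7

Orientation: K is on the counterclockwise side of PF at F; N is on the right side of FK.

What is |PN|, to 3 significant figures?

59.0

P is at the origin; PF runs at -65.0° with length 27.0, so F = 27.0·(cos -65.0°, sin -65.0°) = (11.4, -24.5). ∠PFK = 89.2°, so FK runs at -65.0° + (180° − 89.2°) = 25.8° from the x-axis; with |FK| = 44.9, K = F + 44.9·(cos 25.8°, sin 25.8°) = (51.8, -4.93). The perpendicularity gives KN at right angles to FK; with |KN| = 11.7 on the right of FK, N = K + 11.7·(0.435, -0.900) = (56.9, -15.5). Then |PN| = |N − P| = 59.0.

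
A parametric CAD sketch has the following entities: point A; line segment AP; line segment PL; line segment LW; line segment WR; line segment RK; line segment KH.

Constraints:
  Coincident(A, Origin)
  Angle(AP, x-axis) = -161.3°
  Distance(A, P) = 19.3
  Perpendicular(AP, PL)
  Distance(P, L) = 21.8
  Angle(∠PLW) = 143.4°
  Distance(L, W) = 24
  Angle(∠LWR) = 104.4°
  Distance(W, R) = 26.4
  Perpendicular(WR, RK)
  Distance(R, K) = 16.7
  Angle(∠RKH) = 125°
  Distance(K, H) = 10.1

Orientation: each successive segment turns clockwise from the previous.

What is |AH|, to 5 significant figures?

13.792

A is at the origin; AP runs at -161.3° with length 19.3, so P = (-18.281, -6.1878). AP is perpendicular to PL, so PL runs at 108.70°; with |PL| = 21.8, L = (-25.271, 14.461). ∠PLW = 143.4° gives LW at 72.100° from the x-axis; with |LW| = 24.0, W = (-17.894, 37.300). ∠LWR = 104.4° gives WR at -3.5000° from the x-axis; with |WR| = 26.4, R = (8.4568, 35.688). The perpendicularity gives RK at right angles to WR, so RK runs at -93.500°; with |RK| = 16.7, K = (7.4373, 19.019). ∠RKH = 125.0° gives KH at -148.50° from the x-axis; with |KH| = 10.1, H = (-1.1744, 13.742). Then |AH| = |H − A| = 13.792.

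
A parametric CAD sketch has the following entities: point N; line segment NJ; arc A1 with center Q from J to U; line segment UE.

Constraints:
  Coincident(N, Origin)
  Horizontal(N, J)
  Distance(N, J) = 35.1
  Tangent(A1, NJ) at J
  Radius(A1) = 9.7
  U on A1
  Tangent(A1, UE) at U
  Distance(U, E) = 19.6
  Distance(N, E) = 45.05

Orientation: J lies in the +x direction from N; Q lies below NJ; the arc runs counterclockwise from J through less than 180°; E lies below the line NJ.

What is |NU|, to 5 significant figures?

28.943

Checks: |QU| = 9.700 ✓; ∠(QU, UE) = 90.00° ✓; |UE| = 19.60 ✓; |NE| = 45.05 ✓.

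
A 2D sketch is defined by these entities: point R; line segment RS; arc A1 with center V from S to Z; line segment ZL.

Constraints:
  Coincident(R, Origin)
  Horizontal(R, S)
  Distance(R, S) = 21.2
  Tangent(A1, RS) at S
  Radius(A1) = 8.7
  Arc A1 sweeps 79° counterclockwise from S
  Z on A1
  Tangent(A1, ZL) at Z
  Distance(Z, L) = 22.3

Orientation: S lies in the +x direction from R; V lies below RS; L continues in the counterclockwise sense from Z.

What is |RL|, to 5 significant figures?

30.126

R is at the origin; RS is horizontal with |RS| = 21.2 and S on the +x side, so S = (21.200, 0.0000). Tangency of A1 to RS means the radius VS is perpendicular to RS, so V = S + (0, -8.7) = (21.200, -8.7000). On A1, S sits at bearing 90° from V; a 79° counterclockwise sweep puts Z at bearing 169°, so Z = V + 8.7·(cos 169°, sin 169°) = (12.660, -7.0400). The tangent condition forces VZ to be normal to ZL, so ZL runs along (−sin 169°, cos 169°); with |ZL| = 22.3, L = (8.4048, -28.930). Then |RL| = |L − R| = 30.126.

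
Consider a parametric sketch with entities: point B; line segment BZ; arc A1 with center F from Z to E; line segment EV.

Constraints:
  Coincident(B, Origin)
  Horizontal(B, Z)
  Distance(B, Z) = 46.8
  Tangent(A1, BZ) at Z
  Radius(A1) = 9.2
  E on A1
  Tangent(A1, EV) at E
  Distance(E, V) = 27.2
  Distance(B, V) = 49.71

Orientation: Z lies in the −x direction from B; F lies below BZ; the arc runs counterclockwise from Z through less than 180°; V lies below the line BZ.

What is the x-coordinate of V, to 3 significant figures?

-34.9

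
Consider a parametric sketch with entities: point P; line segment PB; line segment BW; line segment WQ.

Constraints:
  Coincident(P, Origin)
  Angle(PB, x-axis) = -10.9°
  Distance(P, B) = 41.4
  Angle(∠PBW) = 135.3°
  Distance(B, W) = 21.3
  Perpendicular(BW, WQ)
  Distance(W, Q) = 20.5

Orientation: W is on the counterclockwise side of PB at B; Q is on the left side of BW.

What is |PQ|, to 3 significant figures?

51.5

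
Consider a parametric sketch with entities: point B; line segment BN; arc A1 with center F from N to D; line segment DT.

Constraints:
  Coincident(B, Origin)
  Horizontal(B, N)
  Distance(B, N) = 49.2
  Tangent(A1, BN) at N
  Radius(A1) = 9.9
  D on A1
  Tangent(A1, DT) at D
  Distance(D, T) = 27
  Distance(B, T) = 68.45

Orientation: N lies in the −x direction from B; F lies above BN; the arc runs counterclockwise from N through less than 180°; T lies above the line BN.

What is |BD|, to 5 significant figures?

44.148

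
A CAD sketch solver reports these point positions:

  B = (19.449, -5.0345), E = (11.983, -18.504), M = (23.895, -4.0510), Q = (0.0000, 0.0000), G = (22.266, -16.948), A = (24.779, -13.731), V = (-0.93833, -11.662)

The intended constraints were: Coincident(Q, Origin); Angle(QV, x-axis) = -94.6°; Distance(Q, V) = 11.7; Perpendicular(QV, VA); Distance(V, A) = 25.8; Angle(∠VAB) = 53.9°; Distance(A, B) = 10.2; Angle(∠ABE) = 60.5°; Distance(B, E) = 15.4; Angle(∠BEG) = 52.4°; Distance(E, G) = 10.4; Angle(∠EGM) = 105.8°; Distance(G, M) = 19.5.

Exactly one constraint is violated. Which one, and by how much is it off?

Distance(G, M) = 19.5 — off by 6.50.

Q = (0.00, 0.00) ✓; QV at -94.60° ✓; |QV| = 11.70 ✓; ∠(QV, VA) = 90.00° ✓; |VA| = 25.80 ✓; ∠VAB = 53.90° ✓; |AB| = 10.20 ✓; ∠ABE = 60.50° ✓; |BE| = 15.40 ✓; ∠BEG = 52.40° ✓; |EG| = 10.40 ✓; ∠EGM = 105.8° ✓; |GM| = 13.00 ✗.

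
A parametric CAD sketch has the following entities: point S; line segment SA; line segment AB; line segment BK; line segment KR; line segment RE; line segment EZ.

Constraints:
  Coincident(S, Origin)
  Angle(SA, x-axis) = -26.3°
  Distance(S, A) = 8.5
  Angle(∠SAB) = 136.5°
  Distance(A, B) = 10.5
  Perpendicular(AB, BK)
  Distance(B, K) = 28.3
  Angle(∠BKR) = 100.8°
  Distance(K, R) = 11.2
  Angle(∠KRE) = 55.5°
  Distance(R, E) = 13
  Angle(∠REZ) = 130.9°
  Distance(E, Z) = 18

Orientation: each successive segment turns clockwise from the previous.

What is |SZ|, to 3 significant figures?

29.0

S is at the origin; SA runs at -26.3° with length 8.5, so A = (7.62, -3.77). ∠SAB = 136.5° gives AB at -69.8° from the x-axis; with |AB| = 10.5, B = (11.2, -13.6). AB ⟂ BK, so BK runs at -160°; with |BK| = 28.3, K = (-15.3, -23.4). ∠BKR = 100.8° gives KR at 121° from the x-axis; with |KR| = 11.2, R = (-21.1, -13.8). ∠KRE = 55.5° gives RE at -3.50° from the x-axis; with |RE| = 13.0, E = (-8.11, -14.6). ∠REZ = 130.9° gives EZ at -52.6° from the x-axis; with |EZ| = 18.0, Z = (2.83, -28.9). Then |SZ| = |Z − S| = 29.0.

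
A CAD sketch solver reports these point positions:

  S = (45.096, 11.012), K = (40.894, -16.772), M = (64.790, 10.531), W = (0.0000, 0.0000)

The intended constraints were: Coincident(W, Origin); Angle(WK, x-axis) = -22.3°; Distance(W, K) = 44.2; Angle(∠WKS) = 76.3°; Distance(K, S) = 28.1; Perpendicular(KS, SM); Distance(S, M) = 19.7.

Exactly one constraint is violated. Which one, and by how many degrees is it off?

Perpendicular(KS, SM) — off by 7.20°.

W = (0.00, 0.00) ✓; WK at -22.30° ✓; |WK| = 44.20 ✓; ∠WKS = 76.30° ✓; |KS| = 28.10 ✓; ∠(KS, SM) = 82.80° ✗; |SM| = 19.70 ✓.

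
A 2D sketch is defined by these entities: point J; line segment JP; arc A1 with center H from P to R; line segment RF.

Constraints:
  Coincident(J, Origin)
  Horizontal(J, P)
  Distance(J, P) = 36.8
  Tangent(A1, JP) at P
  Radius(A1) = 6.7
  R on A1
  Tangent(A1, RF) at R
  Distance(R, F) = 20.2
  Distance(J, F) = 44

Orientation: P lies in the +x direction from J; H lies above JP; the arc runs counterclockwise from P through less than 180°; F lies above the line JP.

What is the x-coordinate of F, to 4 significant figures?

34.10

J is at the origin; J and P share the same y with |JP| = 36.8 and P on the +x side, so P = (36.80, 0.000). The tangent condition forces HP to be normal to JP, so H = P + (0, 6.7) = (36.80, 6.700). Since HR ⟂ RF (tangency), |HF| = √(6.7² + 20.2²) = 21.28 regardless of where R sits on A1. So F lies on both circle(J, 44.0) and circle(H, 21.28); the above-JP intersection is F = (34.10, 27.81). R is the foot of the tangent from F: R = (42.84, 9.600).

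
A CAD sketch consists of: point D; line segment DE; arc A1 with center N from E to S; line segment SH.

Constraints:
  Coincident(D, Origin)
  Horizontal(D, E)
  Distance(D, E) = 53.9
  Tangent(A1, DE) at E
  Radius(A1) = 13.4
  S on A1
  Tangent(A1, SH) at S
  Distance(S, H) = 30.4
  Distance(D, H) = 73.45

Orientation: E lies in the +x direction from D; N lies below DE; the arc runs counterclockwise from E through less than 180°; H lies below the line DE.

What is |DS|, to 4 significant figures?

46.62

Checks: D.y = 0.00, E.y = 0.00 ✓; |NS| = 13.40 ✓; ∠(NS, SH) = 90.00° ✓; |SH| = 30.40 ✓; |DH| = 73.45 ✓.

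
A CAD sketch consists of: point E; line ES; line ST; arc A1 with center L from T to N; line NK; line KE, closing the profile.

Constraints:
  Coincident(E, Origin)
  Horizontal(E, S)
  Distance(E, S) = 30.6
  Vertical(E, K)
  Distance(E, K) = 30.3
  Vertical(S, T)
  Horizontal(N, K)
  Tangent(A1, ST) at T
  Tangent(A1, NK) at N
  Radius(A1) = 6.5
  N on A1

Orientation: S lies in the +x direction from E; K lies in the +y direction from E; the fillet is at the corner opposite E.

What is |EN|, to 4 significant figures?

38.72

E is at the origin; ES is horizontal with |ES| = 30.6 and S on the +x side, so S = (30.60, 0.000). EK is vertical with |EK| = 30.3 and K on the +y side, so K = (0.000, 30.30). The virtual corner opposite E is at (30.60, 30.30). Since A1 is tangent to ST there, LT ⟂ ST and tangency of A1 to NK means the radius LN is perpendicular to NK, with radius 6.5, so the center L sits 6.5 in from both sides at L = (24.10, 23.80). That places the tangent points at T = (30.60, 23.80) on ST and N = (24.10, 30.30) on NK. Then |EN| = |N − E| = 38.72.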